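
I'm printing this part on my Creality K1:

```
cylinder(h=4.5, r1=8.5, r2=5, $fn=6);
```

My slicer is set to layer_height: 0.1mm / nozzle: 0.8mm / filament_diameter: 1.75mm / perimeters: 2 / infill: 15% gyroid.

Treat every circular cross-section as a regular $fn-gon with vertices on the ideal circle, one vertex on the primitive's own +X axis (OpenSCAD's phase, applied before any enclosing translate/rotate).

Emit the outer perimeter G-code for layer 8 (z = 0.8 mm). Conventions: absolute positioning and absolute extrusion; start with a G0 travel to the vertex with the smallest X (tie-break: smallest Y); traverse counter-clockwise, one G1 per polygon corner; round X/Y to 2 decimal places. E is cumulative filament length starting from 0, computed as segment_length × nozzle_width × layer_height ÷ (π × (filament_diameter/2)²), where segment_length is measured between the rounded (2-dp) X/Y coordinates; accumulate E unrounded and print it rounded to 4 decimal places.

At z = 0.8 mm: the cone contributes a regular 6-gon of circumradius 7.878 (interpolated between r1=8.5 and r2=5 at t=0.178). The outline is a single polygon with 6 vertices. Extrusion per mm of travel: 0.8 × 0.1 / (π × 0.875²) = 0.033260. Accumulating E over each segment gives final E = 1.5720.

G0 X-7.88 Y0.00 Z0.80
G1 X-3.94 Y-6.82 E0.2620
G1 X3.94 Y-6.82 E0.5241
G1 X7.88 Y0.00 E0.7860
G1 X3.94 Y6.82 E1.0480
G1 X-3.94 Y6.82 E1.3101
G1 X-7.88 Y0.00 E1.5720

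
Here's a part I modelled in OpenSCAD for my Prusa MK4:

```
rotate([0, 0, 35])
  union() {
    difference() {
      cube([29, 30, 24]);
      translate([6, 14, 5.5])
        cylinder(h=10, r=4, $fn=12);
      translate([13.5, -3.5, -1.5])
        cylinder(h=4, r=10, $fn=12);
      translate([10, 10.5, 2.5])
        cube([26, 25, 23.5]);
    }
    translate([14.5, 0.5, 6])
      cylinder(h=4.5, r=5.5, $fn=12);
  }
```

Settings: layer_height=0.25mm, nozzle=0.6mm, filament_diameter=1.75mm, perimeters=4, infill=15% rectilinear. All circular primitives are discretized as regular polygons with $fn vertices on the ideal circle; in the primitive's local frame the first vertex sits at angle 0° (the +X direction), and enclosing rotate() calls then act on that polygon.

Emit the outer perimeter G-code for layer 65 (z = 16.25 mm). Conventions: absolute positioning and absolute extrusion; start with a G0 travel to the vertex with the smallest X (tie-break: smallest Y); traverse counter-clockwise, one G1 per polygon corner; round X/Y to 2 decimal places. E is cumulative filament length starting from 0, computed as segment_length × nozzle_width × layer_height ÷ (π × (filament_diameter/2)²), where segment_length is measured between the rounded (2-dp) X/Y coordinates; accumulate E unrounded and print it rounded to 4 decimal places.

G0 X-17.21 Y24.57 Z16.25
G1 X0.00 Y0.00 E1.8707
G1 X23.76 Y16.63 E3.6794
G1 X17.73 Y25.23 E4.3344
G1 X2.17 Y14.34 E5.5188
G1 X-9.02 Y30.31 E6.7349
G1 X-17.21 Y24.57 E7.3586

At z = 16.25 mm: the cube is present — its section is the full 29×30 rectangle; the cylinder at (6, 14) does not reach this height (z outside [5.5, 15.5]); the cylinder at (13.5, -3.5) is absent (z outside [-1.5, 2.5]); the cube at (10, 10.5) (footprint 26×25) is included at this height; After the difference (first − rest): starting from the 29×30 cube, the 26×25 cube at (10, 10.5) partially overlaps it — only the 370.50 mm² overlap (of its 650.00 mm²) is removed, clipping the outline — 1 connected region; the cylinder at (14.5, 0.5) is absent (z outside [6, 10.5]); Merging all regions: only that combined region is present, so the union is just that shape — 1 connected region; (rotated 35° about Z; rotation is an isometry so areas/perimeters/island counts are preserved). The outline is a single polygon with 6 vertices. Extrusion per mm of travel: 0.6 × 0.25 / (π × 0.875²) = 0.062363. Accumulating E over each segment gives final E = 7.3586.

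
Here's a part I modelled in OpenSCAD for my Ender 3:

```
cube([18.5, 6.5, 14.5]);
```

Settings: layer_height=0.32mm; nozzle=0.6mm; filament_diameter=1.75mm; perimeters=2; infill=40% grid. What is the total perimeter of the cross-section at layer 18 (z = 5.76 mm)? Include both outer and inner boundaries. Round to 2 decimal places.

At z = 5.76 mm: the cube (footprint 18.5×6.5) is included at this height (perimeter 50.00 mm). Overall, the cross-section is a single solid region. Total boundary length (outer) = 50.00 mm.

50.00 mm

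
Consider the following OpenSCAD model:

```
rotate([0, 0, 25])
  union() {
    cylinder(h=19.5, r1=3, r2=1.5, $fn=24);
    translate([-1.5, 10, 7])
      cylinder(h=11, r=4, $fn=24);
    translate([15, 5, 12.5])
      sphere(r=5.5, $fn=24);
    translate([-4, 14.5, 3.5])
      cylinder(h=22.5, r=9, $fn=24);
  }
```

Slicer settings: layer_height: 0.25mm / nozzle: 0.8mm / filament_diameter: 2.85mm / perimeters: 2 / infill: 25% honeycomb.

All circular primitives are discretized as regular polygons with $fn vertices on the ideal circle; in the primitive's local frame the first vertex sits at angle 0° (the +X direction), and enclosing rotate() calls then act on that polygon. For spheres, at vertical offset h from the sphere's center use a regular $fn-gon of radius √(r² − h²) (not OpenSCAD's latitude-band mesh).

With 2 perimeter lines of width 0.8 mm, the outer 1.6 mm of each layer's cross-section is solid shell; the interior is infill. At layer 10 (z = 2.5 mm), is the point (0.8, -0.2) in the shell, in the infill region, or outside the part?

At z = 2.5 mm: the cone contributes a regular 24-gon of circumradius 2.808 (interpolated between r1=3 and r2=1.5 at t=0.128); the cylinder at (-1.5, 10) does not reach this height (z outside [7, 18]); the sphere at (15, 5) does not reach this height (|z−center|=10.000 > r=5.5); the cylinder at (-4, 14.5) is absent (z outside [3.5, 26]); Combining (union): only the cone is present, so the union is just that shape — 1 connected region; (rotated 25° about Z; rotation is an isometry so areas/perimeters/island counts are preserved). Overall, the cross-section is a single solid region. Undo the 25° rotation: the query point maps to (0.641, -0.519) in the un-rotated model frame. The nearest boundary edge runs (1.99, -1.99)→(2.43, -1.40); distance from the point to it = 1.96 mm. The point is inside the cross-section and 1.96 mm from the nearest boundary — more than the 1.6 mm shell width (2 × 0.8), so it's in the infill interior.

infill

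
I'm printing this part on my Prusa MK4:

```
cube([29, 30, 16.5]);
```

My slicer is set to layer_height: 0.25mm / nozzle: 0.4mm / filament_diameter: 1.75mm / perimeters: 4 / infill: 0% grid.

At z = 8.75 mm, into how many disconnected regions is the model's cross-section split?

At z = 8.75 mm: the 29×30 cube contributes its full rectangle. The result has 1 disconnected region.

1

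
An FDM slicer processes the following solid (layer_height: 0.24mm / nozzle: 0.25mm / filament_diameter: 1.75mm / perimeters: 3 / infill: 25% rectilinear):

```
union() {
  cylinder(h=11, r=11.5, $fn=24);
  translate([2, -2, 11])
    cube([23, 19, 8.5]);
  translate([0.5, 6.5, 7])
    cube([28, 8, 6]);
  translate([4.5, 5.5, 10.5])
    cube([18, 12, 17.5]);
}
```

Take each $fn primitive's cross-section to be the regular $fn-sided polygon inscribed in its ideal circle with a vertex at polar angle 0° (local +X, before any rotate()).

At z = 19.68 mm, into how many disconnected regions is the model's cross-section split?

1

At z = 19.68 mm: the cylinder does not reach this height (z outside [0, 11]); the cube at (2, -2) is absent (z outside [11, 19.5]); the cube at (0.5, 6.5) is not intersected at this z (z outside [7, 13]); the 18×12 cube at (4.5, 5.5) contributes its full rectangle; Combining (union): only the 18×12 cube at (4.5, 5.5) is present, so the union is just that shape — 1 connected region. The result has 1 disconnected region.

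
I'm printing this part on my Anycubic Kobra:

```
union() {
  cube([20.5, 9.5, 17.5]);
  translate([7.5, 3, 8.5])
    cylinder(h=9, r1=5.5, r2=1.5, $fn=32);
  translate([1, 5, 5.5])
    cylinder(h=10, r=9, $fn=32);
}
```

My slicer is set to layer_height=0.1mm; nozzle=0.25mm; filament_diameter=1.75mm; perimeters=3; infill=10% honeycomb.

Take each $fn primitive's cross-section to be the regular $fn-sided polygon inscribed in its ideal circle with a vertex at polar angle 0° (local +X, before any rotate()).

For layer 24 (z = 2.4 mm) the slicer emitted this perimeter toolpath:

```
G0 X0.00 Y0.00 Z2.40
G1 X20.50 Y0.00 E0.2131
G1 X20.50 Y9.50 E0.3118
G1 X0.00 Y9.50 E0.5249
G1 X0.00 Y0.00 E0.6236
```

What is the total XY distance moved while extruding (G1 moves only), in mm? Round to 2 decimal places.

Sum the Euclidean lengths of each G1 segment: total = 60.00 mm.

60.00 mm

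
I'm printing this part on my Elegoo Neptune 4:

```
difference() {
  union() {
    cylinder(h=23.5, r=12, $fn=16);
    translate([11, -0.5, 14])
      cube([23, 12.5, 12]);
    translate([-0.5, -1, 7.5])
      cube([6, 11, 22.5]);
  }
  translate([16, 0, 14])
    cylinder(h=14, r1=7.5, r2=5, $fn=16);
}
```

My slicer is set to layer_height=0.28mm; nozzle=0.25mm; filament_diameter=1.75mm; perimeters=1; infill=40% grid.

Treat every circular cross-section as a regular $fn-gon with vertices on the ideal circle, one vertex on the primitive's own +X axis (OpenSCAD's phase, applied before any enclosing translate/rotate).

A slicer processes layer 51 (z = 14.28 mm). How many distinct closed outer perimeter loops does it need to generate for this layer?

At z = 14.28 mm: the r=12 cylinder contributes a regular 16-gon of circumradius 12; the cube at (11, -0.5) is present — its section is the full 23×12.5 rectangle; the cube at (-0.5, -1) is present — its section is the full 6×11 rectangle; Taking the union: the regions partially overlap (shared area 68.98 mm²), so overlapping operands fuse into one piece — 1 connected region; the cone at (16, 0) contributes a regular 16-gon of circumradius 7.450 (interpolated between r1=7.5 and r2=5 at t=0.020); Taking the first minus the rest: starting from that combined region, the cone at (16, 0) partially overlaps it — only the 101.74 mm² overlap (of its 169.92 mm²) is removed, clipping the outline — 2 connected regions. The result has 2 disconnected regions.

2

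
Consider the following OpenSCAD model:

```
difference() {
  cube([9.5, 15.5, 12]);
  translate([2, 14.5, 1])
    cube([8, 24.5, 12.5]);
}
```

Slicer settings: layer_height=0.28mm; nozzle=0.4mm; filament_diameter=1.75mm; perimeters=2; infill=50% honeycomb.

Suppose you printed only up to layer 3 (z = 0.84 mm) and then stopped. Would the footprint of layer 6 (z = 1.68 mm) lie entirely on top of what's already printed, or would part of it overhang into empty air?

entirely on top

Compare the two slices. At z = 0.84: the 9.5×15.5 cube contributes its full rectangle (area 147.25 mm²); the cube at (2, 14.5) is not intersected at this z (z outside [1, 13.5]); Taking the first minus the rest: none of the subtracted shapes is present at this height, so the 9.5×15.5 cube is unchanged — area = 147.25 mm². At z = 1.68: the 9.5×15.5 cube contributes its full rectangle (area 147.25 mm²); the cube at (2, 14.5) is present — its section is the full 8×24.5 rectangle (area 196.00 mm²); Subtracting the remaining from the first: starting from the 9.5×15.5 cube (147.25 mm²), the 8×24.5 cube at (2, 14.5) partially overlaps it — only the 7.50 mm² overlap (of its 196.00 mm²) is removed, clipping the outline — area = 139.75 mm². Checking containment: the cross-section at z = 1.68 is a subset of the cross-section at z = 0.84.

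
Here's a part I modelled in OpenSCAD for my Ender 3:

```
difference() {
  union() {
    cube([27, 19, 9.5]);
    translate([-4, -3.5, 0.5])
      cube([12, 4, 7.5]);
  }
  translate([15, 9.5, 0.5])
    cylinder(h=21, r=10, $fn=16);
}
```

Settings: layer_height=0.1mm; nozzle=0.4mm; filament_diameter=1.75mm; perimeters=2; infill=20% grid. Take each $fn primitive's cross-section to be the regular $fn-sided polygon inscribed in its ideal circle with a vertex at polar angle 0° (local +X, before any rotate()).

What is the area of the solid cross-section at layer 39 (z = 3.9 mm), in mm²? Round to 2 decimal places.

253.37 mm²

At z = 3.9 mm: the cube (footprint 27×19) is included at this height (area 513.00 mm²); the 12×4 cube at (-4, -3.5) contributes its full rectangle (area 48.00 mm²); Combining (union): the regions partially overlap — summed areas 561.00 mm² minus the doubly-counted overlap 4.00 mm² gives 557.00 mm² — area = 557.00 mm²; the r=10 cylinder at (15, 9.5) gives a regular 16-gon of circumradius 10 (constant along its height) (area = (16/2)·10.000²·sin(360°/16) = 306.15 mm²); Subtracting the remaining from the first: starting from that combined region (557.00 mm²), the r=10 cylinder at (15, 9.5) partially overlaps it — only the 303.63 mm² overlap (of its 306.15 mm²) is removed, clipping the outline — area = 253.37 mm². Overall, the cross-section has 2 separate islands. Net area = 253.37 mm².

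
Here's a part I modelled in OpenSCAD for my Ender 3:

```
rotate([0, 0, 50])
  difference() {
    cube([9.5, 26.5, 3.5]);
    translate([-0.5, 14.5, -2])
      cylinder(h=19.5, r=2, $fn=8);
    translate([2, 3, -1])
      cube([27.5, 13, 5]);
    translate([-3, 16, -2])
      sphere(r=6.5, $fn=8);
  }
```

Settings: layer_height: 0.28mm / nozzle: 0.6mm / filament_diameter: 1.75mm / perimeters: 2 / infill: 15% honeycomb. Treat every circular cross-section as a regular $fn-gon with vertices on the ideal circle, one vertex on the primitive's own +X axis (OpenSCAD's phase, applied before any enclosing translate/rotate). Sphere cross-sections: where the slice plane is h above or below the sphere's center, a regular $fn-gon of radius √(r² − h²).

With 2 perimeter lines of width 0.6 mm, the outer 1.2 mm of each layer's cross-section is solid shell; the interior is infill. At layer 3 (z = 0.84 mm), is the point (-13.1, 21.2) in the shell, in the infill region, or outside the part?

At z = 0.84 mm: the 9.5×26.5 cube contributes its full rectangle; the r=2 cylinder at (-0.5, 14.5) gives a regular 8-gon of circumradius 2 (constant along its height); the 27.5×13 cube at (2, 3) contributes its full rectangle; the r=6.5 sphere at (-3, 16) slices to a regular 8-gon of circumradius 5.847 (√(r²−h²) with h=2.84 from center); Subtracting the remaining from the first: starting from the 9.5×26.5 cube, the r=2 cylinder at (-0.5, 14.5) partially overlaps it — only the 3.76 mm² overlap (of its 11.31 mm²) is removed, clipping the outline; the 27.5×13 cube at (2, 3) partially overlaps it — only the 97.50 mm² overlap (of its 357.50 mm²) is removed, clipping the outline; the r=6.5 sphere at (-3, 16) partially overlaps it — only the 12.37 mm² overlap (of its 96.69 mm²) is removed, clipping the outline — 2 connected regions; (whole slice rotated 50° about Z — lengths, areas and connectivity unchanged). Overall, the cross-section has 2 separate islands. Undo the 50° rotation: the query point maps to (7.820, 23.662) in the un-rotated model frame. The nearest boundary edge runs (9.50, 26.50)→(9.50, 16.00); distance from the point to it = 1.68 mm. (Shell/infill is judged within the island containing the point — the largest one.) The point is inside the cross-section and 1.68 mm from the nearest boundary — more than the 1.2 mm shell width (2 × 0.6), so it's in the infill interior.

infill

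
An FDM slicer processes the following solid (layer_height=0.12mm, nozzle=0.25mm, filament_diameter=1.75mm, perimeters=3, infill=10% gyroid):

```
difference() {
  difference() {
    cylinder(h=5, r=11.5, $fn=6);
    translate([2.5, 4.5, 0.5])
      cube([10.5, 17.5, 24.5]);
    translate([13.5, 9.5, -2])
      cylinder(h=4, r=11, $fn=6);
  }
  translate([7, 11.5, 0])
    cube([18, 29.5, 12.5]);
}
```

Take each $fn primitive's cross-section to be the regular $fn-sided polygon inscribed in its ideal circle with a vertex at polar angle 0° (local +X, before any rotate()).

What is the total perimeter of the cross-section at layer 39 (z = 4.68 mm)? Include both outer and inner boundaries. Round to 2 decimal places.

71.31 mm

At z = 4.68 mm: the r=11.5 cylinder gives a regular 6-gon of circumradius 11.5 (constant along its height) (perimeter = 2·6·11.500·sin(180°/6) = 69.00 mm); the cube at (2.5, 4.5) (footprint 10.5×17.5) is included at this height (perimeter 56.00 mm); the cylinder at (13.5, 9.5) does not reach this height (z outside [-2, 2]); Subtracting the remaining from the first: starting from the r=11.5 cylinder, the 10.5×17.5 cube at (2.5, 4.5) partially overlaps it — only the 26.35 mm² overlap (of its 183.75 mm²) is removed, clipping the outline — boundary = 71.31 mm; the 18×29.5 cube at (7, 11.5) contributes its full rectangle (perimeter 95.00 mm); Subtracting the remaining from the first: starting from that combined region, the 18×29.5 cube at (7, 11.5) misses the remaining region (no effect) — boundary = 71.31 mm. Overall, the cross-section is a single solid region. Total boundary length (outer) = 71.31 mm.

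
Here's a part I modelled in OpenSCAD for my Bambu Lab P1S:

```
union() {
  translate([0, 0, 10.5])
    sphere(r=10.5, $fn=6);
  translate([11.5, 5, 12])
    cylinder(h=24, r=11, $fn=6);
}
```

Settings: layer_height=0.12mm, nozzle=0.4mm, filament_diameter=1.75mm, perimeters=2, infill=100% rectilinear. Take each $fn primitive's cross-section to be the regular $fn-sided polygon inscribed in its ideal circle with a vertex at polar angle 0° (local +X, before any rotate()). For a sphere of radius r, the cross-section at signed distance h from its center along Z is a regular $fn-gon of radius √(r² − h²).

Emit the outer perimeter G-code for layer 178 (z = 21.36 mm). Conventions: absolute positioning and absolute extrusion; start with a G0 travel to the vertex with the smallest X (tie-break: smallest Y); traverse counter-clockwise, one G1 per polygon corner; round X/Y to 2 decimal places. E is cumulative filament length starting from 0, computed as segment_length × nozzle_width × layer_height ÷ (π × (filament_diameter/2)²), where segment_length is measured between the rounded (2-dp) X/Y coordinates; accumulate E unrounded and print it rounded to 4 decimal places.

At z = 21.36 mm: the sphere is absent (|z−center|=10.860 > r=10.5); the cylinder at (11.5, 5): section is a regular 6-gon, circumradius r=11; Merging all regions: only the r=11 cylinder at (11.5, 5) is present, so the union is just that shape — 1 connected region. The outline is a single polygon with 6 vertices. Extrusion per mm of travel: 0.4 × 0.12 / (π × 0.875²) = 0.019956. Accumulating E over each segment gives final E = 1.3174.

G0 X0.50 Y5.00 Z21.36
G1 X6.00 Y-4.53 E0.2196
G1 X17.00 Y-4.53 E0.4391
G1 X22.50 Y5.00 E0.6587
G1 X17.00 Y14.53 E0.8783
G1 X6.00 Y14.53 E1.0978
G1 X0.50 Y5.00 E1.3174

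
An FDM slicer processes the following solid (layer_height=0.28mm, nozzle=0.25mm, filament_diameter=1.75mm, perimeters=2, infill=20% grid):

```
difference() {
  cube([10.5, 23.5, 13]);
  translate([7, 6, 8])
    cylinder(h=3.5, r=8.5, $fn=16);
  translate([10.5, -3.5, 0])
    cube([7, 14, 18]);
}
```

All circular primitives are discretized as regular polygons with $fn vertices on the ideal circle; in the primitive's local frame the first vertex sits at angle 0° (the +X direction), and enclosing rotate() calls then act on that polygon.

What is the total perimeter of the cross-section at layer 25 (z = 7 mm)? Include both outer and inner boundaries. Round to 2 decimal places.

68.00 mm

At z = 7 mm: the 10.5×23.5 cube contributes its full rectangle (perimeter 68.00 mm); the cylinder at (7, 6) is not intersected at this z (z outside [8, 11.5]); the cube at (10.5, -3.5) (footprint 7×14) is included at this height (perimeter 42.00 mm); Subtracting the remaining from the first: starting from the 10.5×23.5 cube, the 7×14 cube at (10.5, -3.5) misses the remaining region (no effect) — boundary = 68.00 mm. Overall, the cross-section is a single solid region. Total boundary length (outer) = 68.00 mm.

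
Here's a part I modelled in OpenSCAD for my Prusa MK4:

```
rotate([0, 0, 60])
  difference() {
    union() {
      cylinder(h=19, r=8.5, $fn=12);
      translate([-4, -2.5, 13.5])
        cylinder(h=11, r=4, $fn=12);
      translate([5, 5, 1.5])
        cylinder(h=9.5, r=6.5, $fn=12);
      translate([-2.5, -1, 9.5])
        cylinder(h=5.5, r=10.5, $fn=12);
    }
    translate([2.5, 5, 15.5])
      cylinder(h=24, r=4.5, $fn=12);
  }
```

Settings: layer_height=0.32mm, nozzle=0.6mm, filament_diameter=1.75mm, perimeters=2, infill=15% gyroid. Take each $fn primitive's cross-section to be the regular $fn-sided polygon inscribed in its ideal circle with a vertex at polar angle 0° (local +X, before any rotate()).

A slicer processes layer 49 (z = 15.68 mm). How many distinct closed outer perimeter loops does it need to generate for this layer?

At z = 15.68 mm: the r=8.5 cylinder contributes a regular 12-gon of circumradius 8.5; the r=4 cylinder at (-4, -2.5) gives a regular 12-gon of circumradius 4 (constant along its height); the cylinder at (5, 5) is absent (z outside [1.5, 11]); the cylinder at (-2.5, -1) is not intersected at this z (z outside [9.5, 15]); Combining (union): the regions partially overlap (shared area 47.07 mm²), so overlapping operands fuse into one piece — 1 connected region; the r=4.5 cylinder at (2.5, 5) contributes a regular 12-gon of circumradius 4.5; Subtracting the remaining from the first: starting from the result so far, the r=4.5 cylinder at (2.5, 5) partially overlaps it — only the 50.34 mm² overlap (of its 60.75 mm²) is removed, clipping the outline — 1 connected region; (whole slice rotated 60° about Z — lengths, areas and connectivity unchanged). The result has 1 disconnected region.

1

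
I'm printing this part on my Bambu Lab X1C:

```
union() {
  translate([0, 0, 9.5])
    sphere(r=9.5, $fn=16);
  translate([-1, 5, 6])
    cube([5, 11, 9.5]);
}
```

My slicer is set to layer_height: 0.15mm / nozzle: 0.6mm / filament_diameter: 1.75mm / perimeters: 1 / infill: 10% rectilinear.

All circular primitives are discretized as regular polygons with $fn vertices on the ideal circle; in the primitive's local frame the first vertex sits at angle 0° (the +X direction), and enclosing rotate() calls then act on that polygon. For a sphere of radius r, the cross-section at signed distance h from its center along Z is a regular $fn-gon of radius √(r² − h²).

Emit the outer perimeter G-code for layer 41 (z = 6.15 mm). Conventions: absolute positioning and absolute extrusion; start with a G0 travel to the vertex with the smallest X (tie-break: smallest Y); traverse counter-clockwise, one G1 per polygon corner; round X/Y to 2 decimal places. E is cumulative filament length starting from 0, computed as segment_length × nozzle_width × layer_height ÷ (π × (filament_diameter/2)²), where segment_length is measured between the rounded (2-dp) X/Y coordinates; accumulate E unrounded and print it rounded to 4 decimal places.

G0 X-8.89 Y0.00 Z6.15
G1 X-8.21 Y-3.40 E0.1297
G1 X-6.29 Y-6.29 E0.2596
G1 X-3.40 Y-8.21 E0.3894
G1 X0.00 Y-8.89 E0.5191
G1 X3.40 Y-8.21 E0.6489
G1 X6.29 Y-6.29 E0.7787
G1 X8.21 Y-3.40 E0.9085
G1 X8.89 Y0.00 E1.0383
G1 X8.21 Y3.40 E1.1680
G1 X6.29 Y6.29 E1.2978
G1 X4.00 Y7.81 E1.4007
G1 X4.00 Y16.00 E1.7071
G1 X-1.00 Y16.00 E1.8942
G1 X-1.00 Y8.69 E2.1677
G1 X-3.40 Y8.21 E2.2593
G1 X-6.29 Y6.29 E2.3891
G1 X-8.21 Y3.40 E2.5190
G1 X-8.89 Y0.00 E2.6487

At z = 6.15 mm: the r=9.5 sphere slices to a regular 16-gon of circumradius 8.890 (√(r²−h²) with h=3.35 from center); the cube at (-1, 5) is present — its section is the full 5×11 rectangle; Merging all regions: the regions partially overlap (shared area 17.67 mm²), so overlapping operands fuse into one piece — 1 connected region. The outline is a single polygon with 18 vertices. Extrusion per mm of travel: 0.6 × 0.15 / (π × 0.875²) = 0.037418. Accumulating E over each segment gives final E = 2.6487.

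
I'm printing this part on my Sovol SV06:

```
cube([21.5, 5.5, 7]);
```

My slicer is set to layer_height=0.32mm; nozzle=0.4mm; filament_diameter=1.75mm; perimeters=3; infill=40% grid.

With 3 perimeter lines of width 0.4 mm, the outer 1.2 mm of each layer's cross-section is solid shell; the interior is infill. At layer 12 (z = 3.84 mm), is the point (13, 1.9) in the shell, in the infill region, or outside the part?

At z = 3.84 mm: the 21.5×5.5 cube contributes its full rectangle. Overall, the cross-section is a single solid region. The nearest boundary edge runs (0.00, 0.00)→(21.50, 0.00); distance from the point to it = 1.90 mm. The point is inside the cross-section and 1.90 mm from the nearest boundary — more than the 1.2 mm shell width (3 × 0.4), so it's in the infill interior.

infill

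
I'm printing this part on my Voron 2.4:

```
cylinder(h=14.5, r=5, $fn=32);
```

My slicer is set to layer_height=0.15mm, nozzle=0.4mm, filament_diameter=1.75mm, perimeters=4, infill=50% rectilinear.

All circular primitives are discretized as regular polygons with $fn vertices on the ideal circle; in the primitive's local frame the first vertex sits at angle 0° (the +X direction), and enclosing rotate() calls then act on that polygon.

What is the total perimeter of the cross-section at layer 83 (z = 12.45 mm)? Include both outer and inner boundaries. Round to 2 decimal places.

31.37 mm

At z = 12.45 mm: the cylinder: section is a regular 32-gon, circumradius r=5 (perimeter = 2·32·5.000·sin(180°/32) = 31.37 mm). Overall, the cross-section is a single solid region. Total boundary length (outer) = 31.37 mm.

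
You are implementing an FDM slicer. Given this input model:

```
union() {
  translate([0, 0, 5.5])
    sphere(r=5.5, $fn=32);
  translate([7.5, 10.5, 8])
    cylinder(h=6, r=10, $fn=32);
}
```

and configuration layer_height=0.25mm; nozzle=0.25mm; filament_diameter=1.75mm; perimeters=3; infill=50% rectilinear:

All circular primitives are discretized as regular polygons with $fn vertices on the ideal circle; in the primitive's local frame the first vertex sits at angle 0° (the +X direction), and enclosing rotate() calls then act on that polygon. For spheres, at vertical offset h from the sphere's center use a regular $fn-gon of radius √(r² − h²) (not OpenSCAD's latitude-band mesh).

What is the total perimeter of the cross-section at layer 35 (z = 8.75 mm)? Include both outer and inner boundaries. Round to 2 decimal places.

78.50 mm

At z = 8.75 mm: the r=5.5 sphere contributes a regular 32-gon of circumradius √(5.5²−3.25²) = 4.437 (perimeter = 2·32·4.437·sin(180°/32) = 27.83 mm); the cylinder at (7.5, 10.5): section is a regular 32-gon, circumradius r=10 (perimeter = 2·32·10.000·sin(180°/32) = 62.73 mm); Combining (union): the regions partially overlap (shared area 5.82 mm²), so the edge portions inside another operand are dropped and the merged outline is re-measured after clipping — boundary = 78.50 mm. Overall, the cross-section is a single solid region. Total boundary length (outer) = 78.50 mm.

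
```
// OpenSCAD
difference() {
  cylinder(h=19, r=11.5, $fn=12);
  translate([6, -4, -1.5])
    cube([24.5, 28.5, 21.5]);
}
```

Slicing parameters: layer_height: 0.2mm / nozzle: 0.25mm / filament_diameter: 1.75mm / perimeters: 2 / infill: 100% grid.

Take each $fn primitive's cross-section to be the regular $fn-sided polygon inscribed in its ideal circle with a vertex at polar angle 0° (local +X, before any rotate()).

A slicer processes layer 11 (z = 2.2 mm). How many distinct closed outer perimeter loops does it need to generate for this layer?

At z = 2.2 mm: the cylinder: section is a regular 12-gon, circumradius r=11.5; the cube at (6, -4) (footprint 24.5×28.5) is included at this height; After the difference (first − rest): starting from the r=11.5 cylinder, the 24.5×28.5 cube at (6, -4) partially overlaps it — only the 54.89 mm² overlap (of its 698.25 mm²) is removed, clipping the outline — 1 connected region. The result has 1 disconnected region.

1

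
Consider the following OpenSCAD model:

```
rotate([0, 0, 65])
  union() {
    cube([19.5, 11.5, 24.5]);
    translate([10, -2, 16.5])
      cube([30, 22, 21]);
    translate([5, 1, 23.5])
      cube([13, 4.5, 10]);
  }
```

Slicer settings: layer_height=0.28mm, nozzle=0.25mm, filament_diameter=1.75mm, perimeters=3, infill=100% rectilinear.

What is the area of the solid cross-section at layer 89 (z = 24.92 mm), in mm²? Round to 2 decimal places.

At z = 24.92 mm: the cube is not intersected at this z (z outside [0, 24.5]); the cube at (10, -2) is present — its section is the full 30×22 rectangle (area 660.00 mm²); the cube at (5, 1) is present — its section is the full 13×4.5 rectangle (area 58.50 mm²); Merging all regions: the regions partially overlap — summed areas 718.50 mm² minus the doubly-counted overlap 36.00 mm² gives 682.50 mm² — area = 682.50 mm²; (whole slice rotated 65° about Z — lengths, areas and connectivity unchanged). Overall, the cross-section is a single solid region. Net area = 682.50 mm².

682.50 mm²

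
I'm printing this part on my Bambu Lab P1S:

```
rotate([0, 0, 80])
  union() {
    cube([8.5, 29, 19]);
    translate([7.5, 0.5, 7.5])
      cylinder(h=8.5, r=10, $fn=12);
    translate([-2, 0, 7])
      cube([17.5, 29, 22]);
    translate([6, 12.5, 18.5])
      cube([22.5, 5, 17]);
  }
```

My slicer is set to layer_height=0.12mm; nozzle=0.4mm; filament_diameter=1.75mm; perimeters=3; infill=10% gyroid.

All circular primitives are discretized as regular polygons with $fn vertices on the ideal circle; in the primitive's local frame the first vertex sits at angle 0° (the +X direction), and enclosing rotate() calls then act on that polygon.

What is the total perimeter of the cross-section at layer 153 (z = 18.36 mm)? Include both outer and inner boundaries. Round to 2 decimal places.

At z = 18.36 mm: the 8.5×29 cube contributes its full rectangle (perimeter 75.00 mm); the cylinder at (7.5, 0.5) is not intersected at this z (z outside [7.5, 16]); the cube at (-2, 0) (footprint 17.5×29) is included at this height (perimeter 93.00 mm); the cube at (6, 12.5) is absent (z outside [18.5, 35.5]); Taking the union: the 8.5×29 cube lies entirely inside the 17.5×29 cube at (-2, 0), so the union is just the 17.5×29 cube at (-2, 0) — boundary = 93.00 mm; (whole slice rotated 80° about Z — lengths, areas and connectivity unchanged). Overall, the cross-section is a single solid region. Total boundary length (outer) = 93.00 mm.

93.00 mm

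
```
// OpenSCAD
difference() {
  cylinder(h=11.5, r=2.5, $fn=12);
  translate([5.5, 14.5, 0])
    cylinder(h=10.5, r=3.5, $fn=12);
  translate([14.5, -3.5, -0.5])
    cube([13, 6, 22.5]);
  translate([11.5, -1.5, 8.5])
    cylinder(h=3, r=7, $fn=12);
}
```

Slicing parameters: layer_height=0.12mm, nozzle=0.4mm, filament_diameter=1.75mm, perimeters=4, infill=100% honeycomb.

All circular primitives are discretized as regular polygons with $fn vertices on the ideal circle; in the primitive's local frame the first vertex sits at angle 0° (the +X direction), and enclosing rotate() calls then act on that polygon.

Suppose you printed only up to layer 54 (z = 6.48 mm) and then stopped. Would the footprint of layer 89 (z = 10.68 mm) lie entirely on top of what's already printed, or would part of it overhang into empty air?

entirely on top

Compare the two slices. At z = 6.48: the r=2.5 cylinder gives a regular 12-gon of circumradius 2.5 (constant along its height) (area = (12/2)·2.500²·sin(360°/12) = 18.75 mm²); the cylinder at (5.5, 14.5): section is a regular 12-gon, circumradius r=3.5 (area = (12/2)·3.500²·sin(360°/12) = 36.75 mm²); the 13×6 cube at (14.5, -3.5) contributes its full rectangle (area 78.00 mm²); the cylinder at (11.5, -1.5) does not reach this height (z outside [8.5, 11.5]); After the difference (first − rest): starting from the r=2.5 cylinder (18.75 mm²), the r=3.5 cylinder at (5.5, 14.5) misses the remaining region (no effect); the 13×6 cube at (14.5, -3.5) misses the remaining region (no effect) — area = 18.75 mm². At z = 10.68: the cylinder: section is a regular 12-gon, circumradius r=2.5 (area = (12/2)·2.500²·sin(360°/12) = 18.75 mm²); the cylinder at (5.5, 14.5) is not intersected at this z (z outside [0, 10.5]); the 13×6 cube at (14.5, -3.5) contributes its full rectangle (area 78.00 mm²); the cylinder at (11.5, -1.5): section is a regular 12-gon, circumradius r=7 (area = (12/2)·7.000²·sin(360°/12) = 147.00 mm²); Taking the first minus the rest: starting from the r=2.5 cylinder (18.75 mm²), the 13×6 cube at (14.5, -3.5) misses the remaining region (no effect); the r=7 cylinder at (11.5, -1.5) misses the remaining region (no effect) — area = 18.75 mm². Checking containment: the cross-section at z = 10.68 is a subset of the cross-section at z = 6.48.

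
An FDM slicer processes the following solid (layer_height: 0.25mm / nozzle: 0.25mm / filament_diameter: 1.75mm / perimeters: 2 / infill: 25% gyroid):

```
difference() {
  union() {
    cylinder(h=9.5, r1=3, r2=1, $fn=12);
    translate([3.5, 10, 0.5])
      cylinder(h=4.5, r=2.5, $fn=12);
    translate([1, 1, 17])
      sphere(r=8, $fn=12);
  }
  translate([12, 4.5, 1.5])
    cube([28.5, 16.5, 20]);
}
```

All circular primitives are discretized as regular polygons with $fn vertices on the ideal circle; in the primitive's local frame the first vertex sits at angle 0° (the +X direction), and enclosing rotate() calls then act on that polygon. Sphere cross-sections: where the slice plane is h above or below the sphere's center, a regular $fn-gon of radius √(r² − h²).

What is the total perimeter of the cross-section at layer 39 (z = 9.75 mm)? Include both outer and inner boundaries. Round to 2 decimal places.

At z = 9.75 mm: the cone is not intersected at this z (z outside [0, 9.5]); the cylinder at (3.5, 10) does not reach this height (z outside [0.5, 5]); the r=8 sphere at (1, 1) contributes a regular 12-gon of circumradius √(8²−7.25²) = 3.382 (perimeter = 2·12·3.382·sin(180°/12) = 21.01 mm); Combining (union): only the r=8 sphere at (1, 1) is present, so the union is just that shape — boundary = 21.01 mm; the 28.5×16.5 cube at (12, 4.5) contributes its full rectangle (perimeter 90.00 mm); After the difference (first − rest): starting from the result so far, the 28.5×16.5 cube at (12, 4.5) misses the remaining region (no effect) — boundary = 21.01 mm. Overall, the cross-section is a single solid region. Total boundary length (outer) = 21.01 mm.

21.01 mm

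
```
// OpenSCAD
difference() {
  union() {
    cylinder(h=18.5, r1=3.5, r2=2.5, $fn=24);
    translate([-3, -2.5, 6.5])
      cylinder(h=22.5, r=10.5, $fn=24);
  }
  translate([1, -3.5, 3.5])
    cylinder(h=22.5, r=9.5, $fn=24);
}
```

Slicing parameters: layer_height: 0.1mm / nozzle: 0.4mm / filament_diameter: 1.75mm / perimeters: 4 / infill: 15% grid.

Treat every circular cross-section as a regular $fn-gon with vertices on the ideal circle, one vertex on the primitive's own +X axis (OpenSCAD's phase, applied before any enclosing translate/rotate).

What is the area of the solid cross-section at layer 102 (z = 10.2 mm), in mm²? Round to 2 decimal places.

At z = 10.2 mm: the cone: at t=0.551 of its height the radius interpolates to r₁+(r₂−r₁)t = 2.949, giving a regular 24-gon of that circumradius (area = (24/2)·2.949²·sin(360°/24) = 27.00 mm²); the cylinder at (-3, -2.5): section is a regular 24-gon, circumradius r=10.5 (area = (24/2)·10.500²·sin(360°/24) = 342.42 mm²); Merging all regions: the cone lies entirely inside the r=10.5 cylinder at (-3, -2.5), so the union is just the r=10.5 cylinder at (-3, -2.5) — area = 342.42 mm²; the cylinder at (1, -3.5): section is a regular 24-gon, circumradius r=9.5 (area = (24/2)·9.500²·sin(360°/24) = 280.30 mm²); Taking the first minus the rest: starting from the result so far (342.42 mm²), the r=9.5 cylinder at (1, -3.5) partially overlaps it — only the 227.55 mm² overlap (of its 280.30 mm²) is removed, clipping the outline — area = 114.87 mm². Overall, the cross-section is a single solid region. Net area = 114.87 mm².

114.87 mm²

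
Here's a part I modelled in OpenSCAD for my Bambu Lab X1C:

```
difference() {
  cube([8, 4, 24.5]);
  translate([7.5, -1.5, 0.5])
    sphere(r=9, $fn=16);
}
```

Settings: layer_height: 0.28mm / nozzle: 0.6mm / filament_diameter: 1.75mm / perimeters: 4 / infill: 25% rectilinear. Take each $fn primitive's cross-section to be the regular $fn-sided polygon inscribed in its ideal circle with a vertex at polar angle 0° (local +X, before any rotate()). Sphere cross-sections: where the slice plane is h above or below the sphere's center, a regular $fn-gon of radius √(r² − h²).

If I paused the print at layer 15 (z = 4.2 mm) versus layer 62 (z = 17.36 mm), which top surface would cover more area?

layer 62 (z = 17.36 mm)

Layer 15 (z = 4.2): the 8×4 cube contributes its full rectangle (area 32.00 mm²); the r=9 sphere at (7.5, -1.5) slices to a regular 16-gon of circumradius 8.204 (√(r²−h²) with h=3.7 from center) (area = (16/2)·8.204²·sin(360°/16) = 206.07 mm²); After the difference (first − rest): starting from the 8×4 cube (32.00 mm²), the r=9 sphere at (7.5, -1.5) partially overlaps it — only the 30.32 mm² overlap (of its 206.07 mm²) is removed, clipping the outline — area = 1.68 mm². So its area = 1.68 mm². Layer 62 (z = 17.36): the 8×4 cube contributes its full rectangle (area 32.00 mm²); the sphere at (7.5, -1.5) is absent (|z−center|=16.860 > r=9); After the difference (first − rest): none of the subtracted shapes is present at this height, so the 8×4 cube is unchanged — area = 32.00 mm². So its area = 32.00 mm². Layer 62 is larger (32.00 vs 1.68 mm²).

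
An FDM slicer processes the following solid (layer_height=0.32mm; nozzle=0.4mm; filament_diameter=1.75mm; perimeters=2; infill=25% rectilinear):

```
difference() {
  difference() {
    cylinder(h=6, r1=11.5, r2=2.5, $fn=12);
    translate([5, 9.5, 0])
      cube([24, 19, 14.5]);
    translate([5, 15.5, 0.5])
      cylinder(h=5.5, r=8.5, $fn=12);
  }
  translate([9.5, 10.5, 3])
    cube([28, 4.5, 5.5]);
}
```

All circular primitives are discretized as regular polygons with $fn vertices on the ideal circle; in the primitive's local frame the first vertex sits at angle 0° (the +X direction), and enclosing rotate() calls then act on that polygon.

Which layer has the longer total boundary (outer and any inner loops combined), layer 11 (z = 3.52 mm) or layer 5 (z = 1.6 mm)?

Layer 11 (z = 3.52): the cone (r1=11.5→r2=2.5) has section circumradius 6.220 here — a regular 12-gon (perimeter = 2·12·6.220·sin(180°/12) = 38.64 mm); the cube at (5, 9.5) is present — its section is the full 24×19 rectangle (perimeter 86.00 mm); the cylinder at (5, 15.5): section is a regular 12-gon, circumradius r=8.5 (perimeter = 2·12·8.500·sin(180°/12) = 52.80 mm); After the difference (first − rest): starting from the cone, the 24×19 cube at (5, 9.5) misses the remaining region (no effect); the r=8.5 cylinder at (5, 15.5) misses the remaining region (no effect) — boundary = 38.64 mm; the 28×4.5 cube at (9.5, 10.5) contributes its full rectangle (perimeter 65.00 mm); After the difference (first − rest): starting from the result so far, the 28×4.5 cube at (9.5, 10.5) misses the remaining region (no effect) — boundary = 38.64 mm. So its perimeter = 38.64 mm. Layer 5 (z = 1.6): the cone contributes a regular 12-gon of circumradius 9.100 (interpolated between r1=11.5 and r2=2.5 at t=0.267) (perimeter = 2·12·9.100·sin(180°/12) = 56.53 mm); the 24×19 cube at (5, 9.5) contributes its full rectangle (perimeter 86.00 mm); the cylinder at (5, 15.5): section is a regular 12-gon, circumradius r=8.5 (perimeter = 2·12·8.500·sin(180°/12) = 52.80 mm); Subtracting the remaining from the first: starting from the cone, the 24×19 cube at (5, 9.5) misses the remaining region (no effect); the r=8.5 cylinder at (5, 15.5) partially overlaps it — only the 3.61 mm² overlap (of its 216.75 mm²) is removed, clipping the outline — boundary = 56.57 mm; the cube at (9.5, 10.5) does not reach this height (z outside [3, 8.5]); Taking the first minus the rest: none of the subtracted shapes is present at this height, so that combined region is unchanged — boundary = 56.57 mm. So its perimeter = 56.57 mm. Layer 5 is larger (56.57 vs 38.64 mm).

layer 5 (z = 1.6 mm)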